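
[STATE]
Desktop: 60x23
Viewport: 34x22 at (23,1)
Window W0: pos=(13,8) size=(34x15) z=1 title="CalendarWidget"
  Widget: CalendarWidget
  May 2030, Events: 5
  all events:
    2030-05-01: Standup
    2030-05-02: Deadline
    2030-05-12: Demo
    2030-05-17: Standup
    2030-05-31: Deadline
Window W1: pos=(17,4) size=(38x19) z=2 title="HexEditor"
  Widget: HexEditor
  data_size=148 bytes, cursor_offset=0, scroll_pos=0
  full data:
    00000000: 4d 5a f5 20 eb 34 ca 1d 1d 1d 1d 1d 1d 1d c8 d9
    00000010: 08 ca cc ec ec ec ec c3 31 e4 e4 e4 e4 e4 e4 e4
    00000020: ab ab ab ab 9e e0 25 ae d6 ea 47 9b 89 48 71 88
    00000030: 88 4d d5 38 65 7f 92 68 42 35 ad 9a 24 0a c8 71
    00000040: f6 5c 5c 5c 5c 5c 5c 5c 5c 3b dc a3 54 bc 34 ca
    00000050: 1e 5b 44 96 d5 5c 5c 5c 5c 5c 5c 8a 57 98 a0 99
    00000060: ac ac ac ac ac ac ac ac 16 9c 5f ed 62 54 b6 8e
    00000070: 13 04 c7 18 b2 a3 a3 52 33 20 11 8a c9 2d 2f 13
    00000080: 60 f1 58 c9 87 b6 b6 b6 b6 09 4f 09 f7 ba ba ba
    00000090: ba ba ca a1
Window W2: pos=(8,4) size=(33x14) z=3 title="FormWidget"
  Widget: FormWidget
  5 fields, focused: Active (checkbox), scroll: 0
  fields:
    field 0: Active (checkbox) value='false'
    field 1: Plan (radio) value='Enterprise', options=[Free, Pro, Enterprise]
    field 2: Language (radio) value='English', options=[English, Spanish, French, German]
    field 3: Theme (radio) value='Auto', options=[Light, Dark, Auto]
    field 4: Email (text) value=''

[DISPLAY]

                                  
                                  
                                  
━━━━━━━━━━━━━━━━━┓━━━━━━━━━━━━━┓  
                 ┃             ┃  
─────────────────┨─────────────┨  
[ ]              ┃b 34 ca 1d  1┃  
( ) Free  ( ) Pro┃c ec ec c3  3┃  
(●) English  ( ) ┃e e0 25 ae  d┃  
( ) Light  ( ) Da┃5 7f 92 68  4┃  
[               ]┃c 5c 5c 5c  5┃  
                 ┃5 5c 5c 5c  5┃  
                 ┃c ac ac ac  1┃  
                 ┃2 a3 a3 52  3┃  
                 ┃7 b6 b6 b6  b┃  
                 ┃             ┃  
━━━━━━━━━━━━━━━━━┛             ┃  
                               ┃  
                               ┃  
                               ┃  
                               ┃  
━━━━━━━━━━━━━━━━━━━━━━━━━━━━━━━┛  


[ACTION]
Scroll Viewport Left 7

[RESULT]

                                  
                                  
                                  
━━━━━━━━━━━━━━━━━━━━━━━━┓━━━━━━━━━
dget                    ┃         
────────────────────────┨─────────
e:     [ ]              ┃b 34 ca 1
       ( ) Free  ( ) Pro┃c ec ec c
age:   (●) English  ( ) ┃e e0 25 a
:      ( ) Light  ( ) Da┃5 7f 92 6
:      [               ]┃c 5c 5c 5
                        ┃5 5c 5c 5
                        ┃c ac ac a
                        ┃2 a3 a3 5
                        ┃7 b6 b6 b
                        ┃         
━━━━━━━━━━━━━━━━━━━━━━━━┛         
 ┃                                
 ┃                                
 ┃                                
 ┃                                
━┗━━━━━━━━━━━━━━━━━━━━━━━━━━━━━━━━


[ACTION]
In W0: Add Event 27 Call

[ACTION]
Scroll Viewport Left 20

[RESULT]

                                  
                                  
                                  
        ┏━━━━━━━━━━━━━━━━━━━━━━━━━
        ┃ FormWidget              
        ┠─────────────────────────
        ┃> Active:     [ ]        
        ┃  Plan:       ( ) Free  (
        ┃  Language:   (●) English
        ┃  Theme:      ( ) Light  
        ┃  Email:      [          
        ┃                         
        ┃                         
        ┃                         
        ┃                         
        ┃                         
        ┗━━━━━━━━━━━━━━━━━━━━━━━━━
             ┃   ┃                
             ┃   ┃                
             ┃   ┃                
             ┃   ┃                
             ┗━━━┗━━━━━━━━━━━━━━━━


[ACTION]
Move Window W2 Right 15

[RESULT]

                                  
                                  
                                  
                 ┏━━━━━┏━━━━━━━━━━
                 ┃ HexE┃ FormWidge
                 ┠─────┠──────────
                 ┃00000┃> Active: 
             ┏━━━┃00000┃  Plan:   
             ┃ Ca┃00000┃  Language
             ┠───┃00000┃  Theme:  
             ┃   ┃00000┃  Email:  
             ┃Mo ┃00000┃          
             ┃   ┃00000┃          
             ┃ 6 ┃00000┃          
             ┃13 ┃00000┃          
             ┃20 ┃00000┃          
             ┃27*┃     ┗━━━━━━━━━━
             ┃   ┃                
             ┃   ┃                
             ┃   ┃                
             ┃   ┃                
             ┗━━━┗━━━━━━━━━━━━━━━━


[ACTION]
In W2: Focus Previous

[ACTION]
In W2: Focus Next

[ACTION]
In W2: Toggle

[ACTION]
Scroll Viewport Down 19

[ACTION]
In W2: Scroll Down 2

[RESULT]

                                  
                                  
                                  
                 ┏━━━━━┏━━━━━━━━━━
                 ┃ HexE┃ FormWidge
                 ┠─────┠──────────
                 ┃00000┃  Language
             ┏━━━┃00000┃  Theme:  
             ┃ Ca┃00000┃  Email:  
             ┠───┃00000┃          
             ┃   ┃00000┃          
             ┃Mo ┃00000┃          
             ┃   ┃00000┃          
             ┃ 6 ┃00000┃          
             ┃13 ┃00000┃          
             ┃20 ┃00000┃          
             ┃27*┃     ┗━━━━━━━━━━
             ┃   ┃                
             ┃   ┃                
             ┃   ┃                
             ┃   ┃                
             ┗━━━┗━━━━━━━━━━━━━━━━


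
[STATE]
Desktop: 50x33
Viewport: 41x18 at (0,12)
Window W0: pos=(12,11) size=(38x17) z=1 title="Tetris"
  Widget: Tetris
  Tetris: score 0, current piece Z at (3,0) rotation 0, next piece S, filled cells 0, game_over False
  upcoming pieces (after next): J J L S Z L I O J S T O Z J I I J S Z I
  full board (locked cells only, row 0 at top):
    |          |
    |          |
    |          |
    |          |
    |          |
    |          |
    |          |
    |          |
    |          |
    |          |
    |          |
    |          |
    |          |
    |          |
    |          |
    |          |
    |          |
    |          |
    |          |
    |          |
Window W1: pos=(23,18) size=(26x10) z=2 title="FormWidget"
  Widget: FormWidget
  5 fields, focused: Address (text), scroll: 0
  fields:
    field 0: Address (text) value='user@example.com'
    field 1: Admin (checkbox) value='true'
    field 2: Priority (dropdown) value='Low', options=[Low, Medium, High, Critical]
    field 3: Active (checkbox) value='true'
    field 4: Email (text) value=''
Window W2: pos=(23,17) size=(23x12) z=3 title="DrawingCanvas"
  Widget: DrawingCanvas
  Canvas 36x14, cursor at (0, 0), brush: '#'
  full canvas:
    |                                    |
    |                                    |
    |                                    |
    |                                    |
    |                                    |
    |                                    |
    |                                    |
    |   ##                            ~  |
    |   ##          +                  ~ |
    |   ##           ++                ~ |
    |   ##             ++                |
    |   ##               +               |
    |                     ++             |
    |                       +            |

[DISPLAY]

            ┃ Tetris                     
            ┠────────────────────────────
            ┃          │Next:            
            ┃          │ ░░              
            ┃          │░░               
            ┃          ┏━━━━━━━━━━━━━━━━━
            ┃          ┃ DrawingCanvas   
            ┃          ┠─────────────────
            ┃          ┃+                
            ┃          ┃                 
            ┃          ┃                 
            ┃          ┃                 
            ┃          ┃                 
            ┃          ┃                 
            ┃          ┃                 
            ┗━━━━━━━━━━┃   ##            
                       ┗━━━━━━━━━━━━━━━━━
                                         


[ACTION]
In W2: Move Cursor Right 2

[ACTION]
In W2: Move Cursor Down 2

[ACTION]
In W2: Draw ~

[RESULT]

            ┃ Tetris                     
            ┠────────────────────────────
            ┃          │Next:            
            ┃          │ ░░              
            ┃          │░░               
            ┃          ┏━━━━━━━━━━━━━━━━━
            ┃          ┃ DrawingCanvas   
            ┃          ┠─────────────────
            ┃          ┃                 
            ┃          ┃                 
            ┃          ┃  ~              
            ┃          ┃                 
            ┃          ┃                 
            ┃          ┃                 
            ┃          ┃                 
            ┗━━━━━━━━━━┃   ##            
                       ┗━━━━━━━━━━━━━━━━━
                                         


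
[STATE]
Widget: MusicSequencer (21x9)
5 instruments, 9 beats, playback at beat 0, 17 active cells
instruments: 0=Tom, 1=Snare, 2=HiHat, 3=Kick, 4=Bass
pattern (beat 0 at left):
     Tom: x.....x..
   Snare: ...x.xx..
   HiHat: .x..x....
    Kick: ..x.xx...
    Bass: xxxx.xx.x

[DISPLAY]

      ▼12345678      
   Tom█·····█··      
 Snare···█·██··      
 HiHat·█··█····      
  Kick··█·██···      
  Bass████·██·█      
                     
                     
                     


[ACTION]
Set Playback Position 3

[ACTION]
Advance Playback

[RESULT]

      0123▼5678      
   Tom█·····█··      
 Snare···█·██··      
 HiHat·█··█····      
  Kick··█·██···      
  Bass████·██·█      
                     
                     
                     


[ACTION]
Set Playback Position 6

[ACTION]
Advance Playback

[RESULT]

      0123456▼8      
   Tom█·····█··      
 Snare···█·██··      
 HiHat·█··█····      
  Kick··█·██···      
  Bass████·██·█      
                     
                     
                     


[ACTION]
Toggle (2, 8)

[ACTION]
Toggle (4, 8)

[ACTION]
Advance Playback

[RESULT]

      01234567▼      
   Tom█·····█··      
 Snare···█·██··      
 HiHat·█··█···█      
  Kick··█·██···      
  Bass████·██··      
                     
                     
                     


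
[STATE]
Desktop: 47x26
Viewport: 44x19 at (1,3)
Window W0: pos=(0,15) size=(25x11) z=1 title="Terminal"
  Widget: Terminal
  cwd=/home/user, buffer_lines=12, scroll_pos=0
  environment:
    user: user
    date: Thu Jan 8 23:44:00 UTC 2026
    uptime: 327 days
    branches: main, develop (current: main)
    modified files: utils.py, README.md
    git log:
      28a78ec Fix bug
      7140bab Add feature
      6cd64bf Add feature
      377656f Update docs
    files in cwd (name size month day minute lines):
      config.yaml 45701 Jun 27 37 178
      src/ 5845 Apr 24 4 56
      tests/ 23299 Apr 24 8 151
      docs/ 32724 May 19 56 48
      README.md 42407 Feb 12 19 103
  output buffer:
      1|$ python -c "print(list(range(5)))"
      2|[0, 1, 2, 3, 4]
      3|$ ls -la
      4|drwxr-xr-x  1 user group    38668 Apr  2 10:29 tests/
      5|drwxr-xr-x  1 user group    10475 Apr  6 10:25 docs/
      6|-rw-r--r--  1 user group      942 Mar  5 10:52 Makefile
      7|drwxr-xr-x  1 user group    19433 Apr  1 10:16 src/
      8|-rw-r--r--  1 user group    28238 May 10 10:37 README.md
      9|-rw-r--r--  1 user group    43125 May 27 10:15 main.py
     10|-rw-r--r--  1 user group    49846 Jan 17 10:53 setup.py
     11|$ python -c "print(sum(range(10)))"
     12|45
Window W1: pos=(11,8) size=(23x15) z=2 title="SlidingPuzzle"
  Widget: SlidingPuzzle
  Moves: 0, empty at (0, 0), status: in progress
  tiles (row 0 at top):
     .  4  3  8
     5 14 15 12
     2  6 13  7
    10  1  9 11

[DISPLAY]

                                            
                                            
                                            
                                            
                                            
          ┏━━━━━━━━━━━━━━━━━━━━━┓           
          ┃ SlidingPuzzle       ┃           
          ┠─────────────────────┨           
          ┃┌────┬────┬────┬────┐┃           
          ┃│    │  4 │  3 │  8 │┃           
          ┃├────┼────┼────┼────┤┃           
          ┃│  5 │ 14 │ 15 │ 12 │┃           
━━━━━━━━━━┃├────┼────┼────┼────┤┃           
 Terminal ┃│  2 │  6 │ 13 │  7 │┃           
──────────┃├────┼────┼────┼────┤┃           
$ python -┃│ 10 │  1 │  9 │ 11 │┃           
[0, 1, 2, ┃└────┴────┴────┴────┘┃           
$ ls -la  ┃Moves: 0             ┃           
drwxr-xr-x┃                     ┃           


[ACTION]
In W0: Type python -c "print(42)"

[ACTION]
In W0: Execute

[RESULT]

                                            
                                            
                                            
                                            
                                            
          ┏━━━━━━━━━━━━━━━━━━━━━┓           
          ┃ SlidingPuzzle       ┃           
          ┠─────────────────────┨           
          ┃┌────┬────┬────┬────┐┃           
          ┃│    │  4 │  3 │  8 │┃           
          ┃├────┼────┼────┼────┤┃           
          ┃│  5 │ 14 │ 15 │ 12 │┃           
━━━━━━━━━━┃├────┼────┼────┼────┤┃           
 Terminal ┃│  2 │  6 │ 13 │  7 │┃           
──────────┃├────┼────┼────┼────┤┃           
-rw-r--r--┃│ 10 │  1 │  9 │ 11 │┃           
-rw-r--r--┃└────┴────┴────┴────┘┃           
$ python -┃Moves: 0             ┃           
45        ┃                     ┃           


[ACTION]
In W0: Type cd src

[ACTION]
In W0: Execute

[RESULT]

                                            
                                            
                                            
                                            
                                            
          ┏━━━━━━━━━━━━━━━━━━━━━┓           
          ┃ SlidingPuzzle       ┃           
          ┠─────────────────────┨           
          ┃┌────┬────┬────┬────┐┃           
          ┃│    │  4 │  3 │  8 │┃           
          ┃├────┼────┼────┼────┤┃           
          ┃│  5 │ 14 │ 15 │ 12 │┃           
━━━━━━━━━━┃├────┼────┼────┼────┤┃           
 Terminal ┃│  2 │  6 │ 13 │  7 │┃           
──────────┃├────┼────┼────┼────┤┃           
$ python -┃│ 10 │  1 │  9 │ 11 │┃           
45        ┃└────┴────┴────┴────┘┃           
$ python -┃Moves: 0             ┃           
42        ┃                     ┃           


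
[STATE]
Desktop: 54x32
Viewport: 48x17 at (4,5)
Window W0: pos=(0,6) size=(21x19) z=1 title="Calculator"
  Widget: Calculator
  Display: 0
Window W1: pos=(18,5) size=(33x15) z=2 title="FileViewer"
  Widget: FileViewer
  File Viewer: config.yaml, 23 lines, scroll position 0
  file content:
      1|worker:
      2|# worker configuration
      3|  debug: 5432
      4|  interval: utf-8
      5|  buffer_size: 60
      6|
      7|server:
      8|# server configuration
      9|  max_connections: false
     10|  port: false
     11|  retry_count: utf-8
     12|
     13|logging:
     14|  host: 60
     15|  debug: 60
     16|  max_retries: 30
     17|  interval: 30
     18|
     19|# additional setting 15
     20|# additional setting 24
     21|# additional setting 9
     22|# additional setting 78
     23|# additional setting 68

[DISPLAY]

              ┏━━━━━━━━━━━━━━━━━━━━━━━━━━━━━━━┓ 
━━━━━━━━━━━━━━┃ FileViewer                    ┃ 
lculator      ┠───────────────────────────────┨ 
──────────────┃worker:                       ▲┃ 
              ┃# worker configuration        █┃ 
─┬───┬───┬───┐┃  debug: 5432                 ░┃ 
 │ 8 │ 9 │ ÷ │┃  interval: utf-8             ░┃ 
─┼───┼───┼───┤┃  buffer_size: 60             ░┃ 
 │ 5 │ 6 │ × │┃                              ░┃ 
─┼───┼───┼───┤┃server:                       ░┃ 
 │ 2 │ 3 │ - │┃# server configuration        ░┃ 
─┼───┼───┼───┤┃  max_connections: false      ░┃ 
 │ . │ = │ + │┃  port: false                 ░┃ 
─┼───┼───┼───┤┃  retry_count: utf-8          ▼┃ 
 │ MC│ MR│ M+│┗━━━━━━━━━━━━━━━━━━━━━━━━━━━━━━━┛ 
─┴───┴───┴───┘  ┃                               
                ┃                               


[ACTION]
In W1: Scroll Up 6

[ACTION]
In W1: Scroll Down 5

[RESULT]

              ┏━━━━━━━━━━━━━━━━━━━━━━━━━━━━━━━┓ 
━━━━━━━━━━━━━━┃ FileViewer                    ┃ 
lculator      ┠───────────────────────────────┨ 
──────────────┃                              ▲┃ 
              ┃server:                       ░┃ 
─┬───┬───┬───┐┃# server configuration        ░┃ 
 │ 8 │ 9 │ ÷ │┃  max_connections: false      ░┃ 
─┼───┼───┼───┤┃  port: false                 █┃ 
 │ 5 │ 6 │ × │┃  retry_count: utf-8          ░┃ 
─┼───┼───┼───┤┃                              ░┃ 
 │ 2 │ 3 │ - │┃logging:                      ░┃ 
─┼───┼───┼───┤┃  host: 60                    ░┃ 
 │ . │ = │ + │┃  debug: 60                   ░┃ 
─┼───┼───┼───┤┃  max_retries: 30             ▼┃ 
 │ MC│ MR│ M+│┗━━━━━━━━━━━━━━━━━━━━━━━━━━━━━━━┛ 
─┴───┴───┴───┘  ┃                               
                ┃                               


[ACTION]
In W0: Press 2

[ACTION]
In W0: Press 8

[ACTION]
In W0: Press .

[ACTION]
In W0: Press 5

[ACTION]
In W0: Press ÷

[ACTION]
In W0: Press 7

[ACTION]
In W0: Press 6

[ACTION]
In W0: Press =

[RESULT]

              ┏━━━━━━━━━━━━━━━━━━━━━━━━━━━━━━━┓ 
━━━━━━━━━━━━━━┃ FileViewer                    ┃ 
lculator      ┠───────────────────────────────┨ 
──────────────┃                              ▲┃ 
           0.3┃server:                       ░┃ 
─┬───┬───┬───┐┃# server configuration        ░┃ 
 │ 8 │ 9 │ ÷ │┃  max_connections: false      ░┃ 
─┼───┼───┼───┤┃  port: false                 █┃ 
 │ 5 │ 6 │ × │┃  retry_count: utf-8          ░┃ 
─┼───┼───┼───┤┃                              ░┃ 
 │ 2 │ 3 │ - │┃logging:                      ░┃ 
─┼───┼───┼───┤┃  host: 60                    ░┃ 
 │ . │ = │ + │┃  debug: 60                   ░┃ 
─┼───┼───┼───┤┃  max_retries: 30             ▼┃ 
 │ MC│ MR│ M+│┗━━━━━━━━━━━━━━━━━━━━━━━━━━━━━━━┛ 
─┴───┴───┴───┘  ┃                               
                ┃                               


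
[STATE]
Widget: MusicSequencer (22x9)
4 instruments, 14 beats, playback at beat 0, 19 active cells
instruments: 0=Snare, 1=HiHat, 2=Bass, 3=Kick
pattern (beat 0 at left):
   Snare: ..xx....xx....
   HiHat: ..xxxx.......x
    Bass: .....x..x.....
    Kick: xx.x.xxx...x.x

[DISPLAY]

      ▼1234567890123  
 Snare··██····██····  
 HiHat··████·······█  
  Bass·····█··█·····  
  Kick██·█·███···█·█  
                      
                      
                      
                      


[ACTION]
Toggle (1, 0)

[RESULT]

      ▼1234567890123  
 Snare··██····██····  
 HiHat█·████·······█  
  Bass·····█··█·····  
  Kick██·█·███···█·█  
                      
                      
                      
                      


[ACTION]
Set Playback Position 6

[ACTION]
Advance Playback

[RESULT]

      0123456▼890123  
 Snare··██····██····  
 HiHat█·████·······█  
  Bass·····█··█·····  
  Kick██·█·███···█·█  
                      
                      
                      
                      


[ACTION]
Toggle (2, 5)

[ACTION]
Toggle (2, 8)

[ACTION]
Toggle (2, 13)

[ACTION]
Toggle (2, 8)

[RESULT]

      0123456▼890123  
 Snare··██····██····  
 HiHat█·████·······█  
  Bass········█····█  
  Kick██·█·███···█·█  
                      
                      
                      
                      


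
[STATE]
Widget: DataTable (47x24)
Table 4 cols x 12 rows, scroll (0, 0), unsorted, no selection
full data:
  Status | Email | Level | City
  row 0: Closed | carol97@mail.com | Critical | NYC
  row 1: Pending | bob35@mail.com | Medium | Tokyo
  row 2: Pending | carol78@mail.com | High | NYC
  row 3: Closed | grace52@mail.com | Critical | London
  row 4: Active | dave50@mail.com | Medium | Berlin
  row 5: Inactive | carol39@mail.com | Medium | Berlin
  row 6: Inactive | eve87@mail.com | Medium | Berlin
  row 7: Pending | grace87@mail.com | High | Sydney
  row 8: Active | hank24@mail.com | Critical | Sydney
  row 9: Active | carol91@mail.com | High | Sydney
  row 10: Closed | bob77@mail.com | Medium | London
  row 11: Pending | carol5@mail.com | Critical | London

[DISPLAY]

Status  │Email           │Level   │City        
────────┼────────────────┼────────┼──────      
Closed  │carol97@mail.com│Critical│NYC         
Pending │bob35@mail.com  │Medium  │Tokyo       
Pending │carol78@mail.com│High    │NYC         
Closed  │grace52@mail.com│Critical│London      
Active  │dave50@mail.com │Medium  │Berlin      
Inactive│carol39@mail.com│Medium  │Berlin      
Inactive│eve87@mail.com  │Medium  │Berlin      
Pending │grace87@mail.com│High    │Sydney      
Active  │hank24@mail.com │Critical│Sydney      
Active  │carol91@mail.com│High    │Sydney      
Closed  │bob77@mail.com  │Medium  │London      
Pending │carol5@mail.com │Critical│London      
                                               
                                               
                                               
                                               
                                               
                                               
                                               
                                               
                                               
                                               


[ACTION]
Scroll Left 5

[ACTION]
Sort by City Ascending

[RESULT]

Status  │Email           │Level   │City ▲      
────────┼────────────────┼────────┼──────      
Active  │dave50@mail.com │Medium  │Berlin      
Inactive│carol39@mail.com│Medium  │Berlin      
Inactive│eve87@mail.com  │Medium  │Berlin      
Closed  │grace52@mail.com│Critical│London      
Closed  │bob77@mail.com  │Medium  │London      
Pending │carol5@mail.com │Critical│London      
Closed  │carol97@mail.com│Critical│NYC         
Pending │carol78@mail.com│High    │NYC         
Pending │grace87@mail.com│High    │Sydney      
Active  │hank24@mail.com │Critical│Sydney      
Active  │carol91@mail.com│High    │Sydney      
Pending │bob35@mail.com  │Medium  │Tokyo       
                                               
                                               
                                               
                                               
                                               
                                               
                                               
                                               
                                               
                                               


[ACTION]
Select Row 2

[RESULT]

Status  │Email           │Level   │City ▲      
────────┼────────────────┼────────┼──────      
Active  │dave50@mail.com │Medium  │Berlin      
Inactive│carol39@mail.com│Medium  │Berlin      
>nactive│eve87@mail.com  │Medium  │Berlin      
Closed  │grace52@mail.com│Critical│London      
Closed  │bob77@mail.com  │Medium  │London      
Pending │carol5@mail.com │Critical│London      
Closed  │carol97@mail.com│Critical│NYC         
Pending │carol78@mail.com│High    │NYC         
Pending │grace87@mail.com│High    │Sydney      
Active  │hank24@mail.com │Critical│Sydney      
Active  │carol91@mail.com│High    │Sydney      
Pending │bob35@mail.com  │Medium  │Tokyo       
                                               
                                               
                                               
                                               
                                               
                                               
                                               
                                               
                                               
                                               


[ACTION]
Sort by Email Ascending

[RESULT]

Status  │Email          ▲│Level   │City        
────────┼────────────────┼────────┼──────      
Pending │bob35@mail.com  │Medium  │Tokyo       
Closed  │bob77@mail.com  │Medium  │London      
>nactive│carol39@mail.com│Medium  │Berlin      
Pending │carol5@mail.com │Critical│London      
Pending │carol78@mail.com│High    │NYC         
Active  │carol91@mail.com│High    │Sydney      
Closed  │carol97@mail.com│Critical│NYC         
Active  │dave50@mail.com │Medium  │Berlin      
Inactive│eve87@mail.com  │Medium  │Berlin      
Closed  │grace52@mail.com│Critical│London      
Pending │grace87@mail.com│High    │Sydney      
Active  │hank24@mail.com │Critical│Sydney      
                                               
                                               
                                               
                                               
                                               
                                               
                                               
                                               
                                               
                                               


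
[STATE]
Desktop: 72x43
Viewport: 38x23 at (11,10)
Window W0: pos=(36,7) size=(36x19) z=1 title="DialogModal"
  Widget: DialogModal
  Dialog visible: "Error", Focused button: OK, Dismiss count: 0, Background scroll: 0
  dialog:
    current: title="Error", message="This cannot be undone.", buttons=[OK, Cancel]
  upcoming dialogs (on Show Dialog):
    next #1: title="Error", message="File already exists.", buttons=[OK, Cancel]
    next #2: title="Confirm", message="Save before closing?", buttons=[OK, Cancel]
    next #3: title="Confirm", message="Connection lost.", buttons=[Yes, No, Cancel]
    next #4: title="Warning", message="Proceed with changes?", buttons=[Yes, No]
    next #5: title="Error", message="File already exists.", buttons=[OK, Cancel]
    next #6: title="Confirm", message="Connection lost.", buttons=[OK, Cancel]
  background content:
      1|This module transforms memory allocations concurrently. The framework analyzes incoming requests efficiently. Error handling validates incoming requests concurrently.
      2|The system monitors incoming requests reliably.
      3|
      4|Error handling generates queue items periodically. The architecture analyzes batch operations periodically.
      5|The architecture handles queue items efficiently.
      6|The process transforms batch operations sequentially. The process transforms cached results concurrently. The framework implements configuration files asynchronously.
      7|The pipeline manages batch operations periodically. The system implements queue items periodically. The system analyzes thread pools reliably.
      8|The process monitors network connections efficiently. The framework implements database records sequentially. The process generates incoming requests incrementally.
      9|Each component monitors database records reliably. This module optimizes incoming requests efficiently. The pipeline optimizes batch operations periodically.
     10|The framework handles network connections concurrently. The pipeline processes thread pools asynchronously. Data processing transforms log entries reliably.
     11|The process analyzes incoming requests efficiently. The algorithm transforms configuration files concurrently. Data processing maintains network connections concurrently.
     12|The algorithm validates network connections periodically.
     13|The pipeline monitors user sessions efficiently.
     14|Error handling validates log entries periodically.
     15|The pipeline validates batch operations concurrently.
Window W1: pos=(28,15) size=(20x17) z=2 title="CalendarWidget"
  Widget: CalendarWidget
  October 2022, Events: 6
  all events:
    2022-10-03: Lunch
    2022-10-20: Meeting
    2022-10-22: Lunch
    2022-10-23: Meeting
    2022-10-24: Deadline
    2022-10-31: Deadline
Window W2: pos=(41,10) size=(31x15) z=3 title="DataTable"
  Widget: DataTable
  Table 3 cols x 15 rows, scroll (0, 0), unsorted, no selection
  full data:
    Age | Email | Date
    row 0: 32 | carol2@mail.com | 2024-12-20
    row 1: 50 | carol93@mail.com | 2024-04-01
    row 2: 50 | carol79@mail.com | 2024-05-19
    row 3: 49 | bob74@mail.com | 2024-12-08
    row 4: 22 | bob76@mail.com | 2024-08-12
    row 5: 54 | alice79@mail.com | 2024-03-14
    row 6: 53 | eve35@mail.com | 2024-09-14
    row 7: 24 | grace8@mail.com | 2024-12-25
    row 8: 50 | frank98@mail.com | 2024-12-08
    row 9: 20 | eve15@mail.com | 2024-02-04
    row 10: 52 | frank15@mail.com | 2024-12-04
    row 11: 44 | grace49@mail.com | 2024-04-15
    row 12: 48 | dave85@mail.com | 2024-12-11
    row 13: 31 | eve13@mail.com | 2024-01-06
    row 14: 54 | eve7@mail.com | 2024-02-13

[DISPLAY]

                         ┃This┏━━━━━━━
                         ┃The ┃ DataTa
                         ┃    ┠───────
                         ┃Erro┃Age│Ema
                         ┃The ┃───┼───
                 ┏━━━━━━━━━━━━┃32 │car
                 ┃ CalendarWid┃50 │car
                 ┠────────────┃50 │car
                 ┃   October 2┃49 │bob
                 ┃Mo Tu We Th ┃22 │bob
                 ┃            ┃54 │ali
                 ┃ 3*  4  5  6┃53 │eve
                 ┃10 11 12 13 ┃24 │gra
                 ┃17 18 19 20*┃50 │fra
                 ┃24* 25 26 27┗━━━━━━━
                 ┃31*               ┃━
                 ┃                  ┃ 
                 ┃                  ┃ 
                 ┃                  ┃ 
                 ┃                  ┃ 
                 ┃                  ┃ 
                 ┗━━━━━━━━━━━━━━━━━━┛ 
                                      


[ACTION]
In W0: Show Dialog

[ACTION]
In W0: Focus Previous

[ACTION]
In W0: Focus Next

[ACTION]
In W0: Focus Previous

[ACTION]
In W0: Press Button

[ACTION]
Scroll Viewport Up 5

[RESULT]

                                      
                                      
                         ┏━━━━━━━━━━━━
                         ┃ DialogModal
                         ┠────────────
                         ┃This┏━━━━━━━
                         ┃The ┃ DataTa
                         ┃    ┠───────
                         ┃Erro┃Age│Ema
                         ┃The ┃───┼───
                 ┏━━━━━━━━━━━━┃32 │car
                 ┃ CalendarWid┃50 │car
                 ┠────────────┃50 │car
                 ┃   October 2┃49 │bob
                 ┃Mo Tu We Th ┃22 │bob
                 ┃            ┃54 │ali
                 ┃ 3*  4  5  6┃53 │eve
                 ┃10 11 12 13 ┃24 │gra
                 ┃17 18 19 20*┃50 │fra
                 ┃24* 25 26 27┗━━━━━━━
                 ┃31*               ┃━
                 ┃                  ┃ 
                 ┃                  ┃ 


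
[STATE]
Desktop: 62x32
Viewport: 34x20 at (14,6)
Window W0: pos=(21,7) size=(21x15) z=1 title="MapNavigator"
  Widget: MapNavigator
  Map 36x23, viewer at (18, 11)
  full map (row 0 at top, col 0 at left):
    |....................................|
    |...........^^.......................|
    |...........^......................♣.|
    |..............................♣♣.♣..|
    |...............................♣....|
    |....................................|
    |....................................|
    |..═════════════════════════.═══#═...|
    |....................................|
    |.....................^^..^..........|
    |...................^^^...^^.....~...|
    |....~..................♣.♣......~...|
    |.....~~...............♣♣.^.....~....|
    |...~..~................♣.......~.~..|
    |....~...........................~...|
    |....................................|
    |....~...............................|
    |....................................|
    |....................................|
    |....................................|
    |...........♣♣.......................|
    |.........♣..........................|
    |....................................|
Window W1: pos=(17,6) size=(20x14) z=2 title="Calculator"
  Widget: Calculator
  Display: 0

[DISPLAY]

   ┏━━━━━━━━━━━━━━━━━━┓           
   ┃ Calculator       ┃━━━━┓      
   ┠──────────────────┨    ┃      
   ┃                 0┃────┨      
   ┃┌───┬───┬───┬───┐ ┃....┃      
   ┃│ 7 │ 8 │ 9 │ ÷ │ ┃═══.┃      
   ┃├───┼───┼───┼───┤ ┃....┃      
   ┃│ 4 │ 5 │ 6 │ × │ ┃.^..┃      
   ┃├───┼───┼───┼───┤ ┃.^^.┃      
   ┃│ 1 │ 2 │ 3 │ - │ ┃.♣..┃      
   ┃├───┼───┼───┼───┤ ┃.^..┃      
   ┃│ 0 │ . │ = │ + │ ┃....┃      
   ┃└───┴───┴───┴───┘ ┃....┃      
   ┗━━━━━━━━━━━━━━━━━━┛....┃      
       ┃...................┃      
       ┗━━━━━━━━━━━━━━━━━━━┛      
                                  
                                  
                                  
                                  


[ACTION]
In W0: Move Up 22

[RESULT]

   ┏━━━━━━━━━━━━━━━━━━┓           
   ┃ Calculator       ┃━━━━┓      
   ┠──────────────────┨    ┃      
   ┃                 0┃────┨      
   ┃┌───┬───┬───┬───┐ ┃    ┃      
   ┃│ 7 │ 8 │ 9 │ ÷ │ ┃    ┃      
   ┃├───┼───┼───┼───┤ ┃    ┃      
   ┃│ 4 │ 5 │ 6 │ × │ ┃    ┃      
   ┃├───┼───┼───┼───┤ ┃    ┃      
   ┃│ 1 │ 2 │ 3 │ - │ ┃....┃      
   ┃├───┼───┼───┼───┤ ┃....┃      
   ┃│ 0 │ . │ = │ + │ ┃....┃      
   ┃└───┴───┴───┴───┘ ┃....┃      
   ┗━━━━━━━━━━━━━━━━━━┛....┃      
       ┃...................┃      
       ┗━━━━━━━━━━━━━━━━━━━┛      
                                  
                                  
                                  
                                  


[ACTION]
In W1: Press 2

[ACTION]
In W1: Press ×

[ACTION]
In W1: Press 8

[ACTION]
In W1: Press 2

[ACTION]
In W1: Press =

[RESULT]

   ┏━━━━━━━━━━━━━━━━━━┓           
   ┃ Calculator       ┃━━━━┓      
   ┠──────────────────┨    ┃      
   ┃               164┃────┨      
   ┃┌───┬───┬───┬───┐ ┃    ┃      
   ┃│ 7 │ 8 │ 9 │ ÷ │ ┃    ┃      
   ┃├───┼───┼───┼───┤ ┃    ┃      
   ┃│ 4 │ 5 │ 6 │ × │ ┃    ┃      
   ┃├───┼───┼───┼───┤ ┃    ┃      
   ┃│ 1 │ 2 │ 3 │ - │ ┃....┃      
   ┃├───┼───┼───┼───┤ ┃....┃      
   ┃│ 0 │ . │ = │ + │ ┃....┃      
   ┃└───┴───┴───┴───┘ ┃....┃      
   ┗━━━━━━━━━━━━━━━━━━┛....┃      
       ┃...................┃      
       ┗━━━━━━━━━━━━━━━━━━━┛      
                                  
                                  
                                  
                                  
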